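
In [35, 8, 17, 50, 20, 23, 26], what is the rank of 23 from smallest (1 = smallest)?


Sort ascending: [8, 17, 20, 23, 26, 35, 50]
Find 23 in the sorted list.
23 is at position 4 (1-indexed).
Final answer: 4


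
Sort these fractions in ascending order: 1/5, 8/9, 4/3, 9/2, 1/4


Convert to decimal for comparison:
  1/5 = 0.2
  8/9 = 0.8889
  4/3 = 1.3333
  9/2 = 4.5
  1/4 = 0.25
Decimals in increasing order: 0.2 < 0.25 < 0.8889 < 1.3333 < 4.5
Writing each back as its fraction gives the sorted order.
Final answer: 1/5, 1/4, 8/9, 4/3, 9/2


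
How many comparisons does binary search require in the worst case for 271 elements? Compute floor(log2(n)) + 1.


Binary search halves the search space each step.
Maximum comparisons = floor(log2(271)) + 1
log2(271) = 8.0821
floor(log2(271)) = 8, so 8 + 1 = 9
Final answer: 9


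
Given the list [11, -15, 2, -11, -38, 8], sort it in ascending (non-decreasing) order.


Original list: [11, -15, 2, -11, -38, 8]
Repeatedly take the smallest remaining element:
  Remaining [11, -15, 2, -11, -38, 8] -> smallest is -38
  Remaining [11, -15, 2, -11, 8] -> smallest is -15
  Remaining [11, 2, -11, 8] -> smallest is -11
  Remaining [11, 2, 8] -> smallest is 2
  Remaining [11, 8] -> smallest is 8
  Remaining [11] -> smallest is 11
Collecting the picks in order gives the sorted list.
Final answer: [-38, -15, -11, 2, 8, 11]


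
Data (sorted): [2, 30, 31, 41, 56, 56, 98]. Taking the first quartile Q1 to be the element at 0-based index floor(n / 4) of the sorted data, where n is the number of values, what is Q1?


The list has n = 7 elements.
Q1 index = floor(7 / 4) = floor(1.75) = 1
Counting from index 0 in the sorted data, the element at index 1 is 30.
Final answer: 30


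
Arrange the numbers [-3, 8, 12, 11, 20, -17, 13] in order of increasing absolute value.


Compute absolute values:
  |-3| = 3
  |8| = 8
  |12| = 12
  |11| = 11
  |20| = 20
  |-17| = 17
  |13| = 13
Absolute values in increasing order: 3 < 8 < 11 < 12 < 13 < 17 < 20
Listing the original numbers in that order gives the answer.
Final answer: [-3, 8, 11, 12, 13, -17, 20]


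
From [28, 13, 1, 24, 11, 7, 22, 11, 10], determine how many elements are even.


Check each element:
  28 is even
  13 is odd
  1 is odd
  24 is even
  11 is odd
  7 is odd
  22 is even
  11 is odd
  10 is even
Evens: [28, 24, 22, 10]
Count of evens = 4
Final answer: 4


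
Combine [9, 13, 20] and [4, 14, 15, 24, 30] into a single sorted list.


List A: [9, 13, 20]
List B: [4, 14, 15, 24, 30]
Repeatedly compare the front elements and take the smaller:
  9 vs 4 -> take 4
  9 vs 14 -> take 9
  13 vs 14 -> take 13
  20 vs 14 -> take 14
  20 vs 15 -> take 15
  20 vs 24 -> take 20
  A is exhausted; append the rest of B: [24, 30]
Final answer: [4, 9, 13, 14, 15, 20, 24, 30]


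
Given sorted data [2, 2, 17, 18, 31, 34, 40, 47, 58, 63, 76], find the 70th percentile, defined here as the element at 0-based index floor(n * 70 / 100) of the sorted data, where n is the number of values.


The dataset has n = 11 elements.
Index = floor(11 * 70 / 100) = floor(770 / 100) = floor(7.7) = 7
Counting from index 0 in the sorted data, the element at index 7 is 47.
Final answer: 47


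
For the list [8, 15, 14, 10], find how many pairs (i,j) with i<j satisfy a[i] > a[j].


For each element, count the later elements that are smaller than it:
  8 (index 0): smaller elements after it = [] -> 0
  15 (index 1): smaller elements after it = [14, 10] -> 2
  14 (index 2): smaller elements after it = [10] -> 1
Total inversions = 0 + 2 + 1 = 3
Final answer: 3


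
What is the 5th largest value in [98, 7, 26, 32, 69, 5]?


Sort descending: [98, 69, 32, 26, 7, 5]
The 5th element (1-indexed) is at index 4.
Value = 7
Final answer: 7


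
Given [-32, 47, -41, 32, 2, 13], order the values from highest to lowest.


Original list: [-32, 47, -41, 32, 2, 13]
Repeatedly take the largest remaining element:
  Remaining [-32, 47, -41, 32, 2, 13] -> largest is 47
  Remaining [-32, -41, 32, 2, 13] -> largest is 32
  Remaining [-32, -41, 2, 13] -> largest is 13
  Remaining [-32, -41, 2] -> largest is 2
  Remaining [-32, -41] -> largest is -32
  Remaining [-41] -> largest is -41
Collecting the picks in order gives the descending list.
Final answer: [47, 32, 13, 2, -32, -41]


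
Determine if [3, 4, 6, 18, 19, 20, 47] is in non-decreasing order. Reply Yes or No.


Check consecutive pairs:
  3 <= 4? True
  4 <= 6? True
  6 <= 18? True
  18 <= 19? True
  19 <= 20? True
  20 <= 47? True
Every consecutive pair is in order, so the list is non-decreasing.
Final answer: Yes


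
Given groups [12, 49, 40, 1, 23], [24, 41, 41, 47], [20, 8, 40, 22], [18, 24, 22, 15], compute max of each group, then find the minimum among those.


Find max of each group:
  Group 1: [12, 49, 40, 1, 23] -> max = 49
  Group 2: [24, 41, 41, 47] -> max = 47
  Group 3: [20, 8, 40, 22] -> max = 40
  Group 4: [18, 24, 22, 15] -> max = 24
Maxes: [49, 47, 40, 24]
Minimum of maxes = 24
Final answer: 24


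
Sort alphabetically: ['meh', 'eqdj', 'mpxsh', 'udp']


Compare strings character by character (the first differing letter decides):
  'eqdj' < 'meh' since 'e' < 'm' at position 1
  'meh' < 'mpxsh' since 'e' < 'p' at position 2
  'mpxsh' < 'udp' since 'm' < 'u' at position 1
Chaining these comparisons gives the alphabetical order.
Final answer: ['eqdj', 'meh', 'mpxsh', 'udp']


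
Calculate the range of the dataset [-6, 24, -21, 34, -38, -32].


Maximum value: 34
Minimum value: -38
Range = 34 - (-38) = 72
Final answer: 72


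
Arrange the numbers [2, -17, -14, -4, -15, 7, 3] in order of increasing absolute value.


Compute absolute values:
  |2| = 2
  |-17| = 17
  |-14| = 14
  |-4| = 4
  |-15| = 15
  |7| = 7
  |3| = 3
Absolute values in increasing order: 2 < 3 < 4 < 7 < 14 < 15 < 17
Listing the original numbers in that order gives the answer.
Final answer: [2, 3, -4, 7, -14, -15, -17]


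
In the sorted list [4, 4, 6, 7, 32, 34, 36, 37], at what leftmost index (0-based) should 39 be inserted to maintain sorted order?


List is sorted: [4, 4, 6, 7, 32, 34, 36, 37]
We need the leftmost position where 39 can be inserted, i.e. the first index whose element is >= 39 (or the end of the list if none is).
Binary search with low=0, high=8 (0-based indices):
  low=0, high=8, mid=4: a[4]=32 < 39, so low = 5
  low=5, high=8, mid=6: a[6]=36 < 39, so low = 7
  low=7, high=8, mid=7: a[7]=37 < 39, so low = 8
Now low = high = 8, so the insertion index is 8.
Final answer: 8


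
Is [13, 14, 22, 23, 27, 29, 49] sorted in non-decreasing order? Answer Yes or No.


Check consecutive pairs:
  13 <= 14? True
  14 <= 22? True
  22 <= 23? True
  23 <= 27? True
  27 <= 29? True
  29 <= 49? True
Every consecutive pair is in order, so the list is non-decreasing.
Final answer: Yes


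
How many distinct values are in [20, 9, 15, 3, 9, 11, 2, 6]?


List all unique values:
Distinct values: [2, 3, 6, 9, 11, 15, 20]
Count = 7
Final answer: 7


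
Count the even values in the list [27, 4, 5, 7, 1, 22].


Check each element:
  27 is odd
  4 is even
  5 is odd
  7 is odd
  1 is odd
  22 is even
Evens: [4, 22]
Count of evens = 2
Final answer: 2


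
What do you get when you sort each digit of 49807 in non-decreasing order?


The number 49807 has digits: 4, 9, 8, 0, 7
Sorted: 0, 4, 7, 8, 9
Joining the sorted digits gives the result.
Final answer: 04789


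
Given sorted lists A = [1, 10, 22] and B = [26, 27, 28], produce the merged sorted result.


List A: [1, 10, 22]
List B: [26, 27, 28]
Repeatedly compare the front elements and take the smaller:
  1 vs 26 -> take 1
  10 vs 26 -> take 10
  22 vs 26 -> take 22
  A is exhausted; append the rest of B: [26, 27, 28]
Final answer: [1, 10, 22, 26, 27, 28]


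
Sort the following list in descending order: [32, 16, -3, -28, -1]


Original list: [32, 16, -3, -28, -1]
Repeatedly take the largest remaining element:
  Remaining [32, 16, -3, -28, -1] -> largest is 32
  Remaining [16, -3, -28, -1] -> largest is 16
  Remaining [-3, -28, -1] -> largest is -1
  Remaining [-3, -28] -> largest is -3
  Remaining [-28] -> largest is -28
Collecting the picks in order gives the descending list.
Final answer: [32, 16, -1, -3, -28]


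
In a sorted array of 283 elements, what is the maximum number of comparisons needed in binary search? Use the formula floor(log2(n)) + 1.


Binary search halves the search space each step.
Maximum comparisons = floor(log2(283)) + 1
log2(283) = 8.1447
floor(log2(283)) = 8, so 8 + 1 = 9
Final answer: 9


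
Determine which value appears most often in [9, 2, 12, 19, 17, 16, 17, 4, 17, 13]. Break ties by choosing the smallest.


Count the frequency of each value:
  2 appears 1 time(s)
  4 appears 1 time(s)
  9 appears 1 time(s)
  12 appears 1 time(s)
  13 appears 1 time(s)
  16 appears 1 time(s)
  17 appears 3 time(s)
  19 appears 1 time(s)
Maximum frequency is 3.
Only 17 reaches that frequency, so it is the mode.
Final answer: 17


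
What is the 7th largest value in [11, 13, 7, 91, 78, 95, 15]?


Sort descending: [95, 91, 78, 15, 13, 11, 7]
The 7th element (1-indexed) is at index 6.
Value = 7
Final answer: 7


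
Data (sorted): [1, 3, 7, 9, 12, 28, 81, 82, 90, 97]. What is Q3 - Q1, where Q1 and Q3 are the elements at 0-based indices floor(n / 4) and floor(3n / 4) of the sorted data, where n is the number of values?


The data has n = 10 elements.
Q1 index = floor(10 / 4) = floor(2.5) = 2; Q3 index = floor(3 * 10 / 4) = floor(7.5) = 7
Q1 = element at index 2 = 7
Q3 = element at index 7 = 82
IQR = 82 - 7 = 75
Final answer: 75


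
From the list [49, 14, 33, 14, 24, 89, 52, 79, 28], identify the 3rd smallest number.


Sort ascending: [14, 14, 24, 28, 33, 49, 52, 79, 89]
The 3rd element (1-indexed) is at index 2.
Value = 24
Final answer: 24


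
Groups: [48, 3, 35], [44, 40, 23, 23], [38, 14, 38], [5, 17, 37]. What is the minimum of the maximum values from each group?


Find max of each group:
  Group 1: [48, 3, 35] -> max = 48
  Group 2: [44, 40, 23, 23] -> max = 44
  Group 3: [38, 14, 38] -> max = 38
  Group 4: [5, 17, 37] -> max = 37
Maxes: [48, 44, 38, 37]
Minimum of maxes = 37
Final answer: 37


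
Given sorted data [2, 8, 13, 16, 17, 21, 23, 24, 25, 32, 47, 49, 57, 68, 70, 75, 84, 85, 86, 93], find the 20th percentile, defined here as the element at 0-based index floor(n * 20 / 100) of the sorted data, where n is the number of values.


The dataset has n = 20 elements.
Index = floor(20 * 20 / 100) = floor(400 / 100) = floor(4) = 4
Counting from index 0 in the sorted data, the element at index 4 is 17.
Final answer: 17


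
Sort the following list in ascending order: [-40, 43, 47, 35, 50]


Original list: [-40, 43, 47, 35, 50]
Repeatedly take the smallest remaining element:
  Remaining [-40, 43, 47, 35, 50] -> smallest is -40
  Remaining [43, 47, 35, 50] -> smallest is 35
  Remaining [43, 47, 50] -> smallest is 43
  Remaining [47, 50] -> smallest is 47
  Remaining [50] -> smallest is 50
Collecting the picks in order gives the sorted list.
Final answer: [-40, 35, 43, 47, 50]


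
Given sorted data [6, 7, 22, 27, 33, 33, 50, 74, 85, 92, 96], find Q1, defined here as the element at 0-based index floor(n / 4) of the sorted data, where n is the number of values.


The list has n = 11 elements.
Q1 index = floor(11 / 4) = floor(2.75) = 2
Counting from index 0 in the sorted data, the element at index 2 is 22.
Final answer: 22


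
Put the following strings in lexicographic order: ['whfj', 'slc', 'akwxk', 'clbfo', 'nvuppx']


Compare strings character by character (the first differing letter decides):
  'akwxk' < 'clbfo' since 'a' < 'c' at position 1
  'clbfo' < 'nvuppx' since 'c' < 'n' at position 1
  'nvuppx' < 'slc' since 'n' < 's' at position 1
  'slc' < 'whfj' since 's' < 'w' at position 1
Chaining these comparisons gives the alphabetical order.
Final answer: ['akwxk', 'clbfo', 'nvuppx', 'slc', 'whfj']


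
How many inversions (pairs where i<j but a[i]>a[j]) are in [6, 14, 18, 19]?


For each element, count the later elements that are smaller than it:
  6 (index 0): smaller elements after it = [] -> 0
  14 (index 1): smaller elements after it = [] -> 0
  18 (index 2): smaller elements after it = [] -> 0
Total inversions = 0 + 0 + 0 = 0
Final answer: 0


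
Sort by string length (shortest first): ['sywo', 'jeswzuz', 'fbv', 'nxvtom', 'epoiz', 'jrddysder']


Compute lengths:
  'sywo' has length 4
  'jeswzuz' has length 7
  'fbv' has length 3
  'nxvtom' has length 6
  'epoiz' has length 5
  'jrddysder' has length 9
Lengths in increasing order: 3 < 4 < 5 < 6 < 7 < 9
Listing the words in that order gives the answer.
Final answer: ['fbv', 'sywo', 'epoiz', 'nxvtom', 'jeswzuz', 'jrddysder']


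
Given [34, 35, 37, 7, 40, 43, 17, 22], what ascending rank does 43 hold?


Sort ascending: [7, 17, 22, 34, 35, 37, 40, 43]
Find 43 in the sorted list.
43 is at position 8 (1-indexed).
Final answer: 8


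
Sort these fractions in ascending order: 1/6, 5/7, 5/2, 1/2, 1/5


Convert to decimal for comparison:
  1/6 = 0.1667
  5/7 = 0.7143
  5/2 = 2.5
  1/2 = 0.5
  1/5 = 0.2
Decimals in increasing order: 0.1667 < 0.2 < 0.5 < 0.7143 < 2.5
Writing each back as its fraction gives the sorted order.
Final answer: 1/6, 1/5, 1/2, 5/7, 5/2


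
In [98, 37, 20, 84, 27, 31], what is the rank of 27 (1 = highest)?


Sort descending: [98, 84, 37, 31, 27, 20]
Find 27 in the sorted list.
27 is at position 5.
Final answer: 5


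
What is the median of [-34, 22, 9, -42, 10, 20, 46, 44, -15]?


First, sort the list: [-42, -34, -15, 9, 10, 20, 22, 44, 46]
The list has 9 elements (odd count).
The middle index is 4 (0-based), and the element there is 10.
Final answer: 10


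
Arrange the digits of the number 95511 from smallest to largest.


The number 95511 has digits: 9, 5, 5, 1, 1
Sorted: 1, 1, 5, 5, 9
Joining the sorted digits gives the result.
Final answer: 11559


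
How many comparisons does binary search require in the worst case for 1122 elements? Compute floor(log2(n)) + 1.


Binary search halves the search space each step.
Maximum comparisons = floor(log2(1122)) + 1
log2(1122) = 10.1319
floor(log2(1122)) = 10, so 10 + 1 = 11
Final answer: 11


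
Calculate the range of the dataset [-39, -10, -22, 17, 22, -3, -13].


Maximum value: 22
Minimum value: -39
Range = 22 - (-39) = 61
Final answer: 61


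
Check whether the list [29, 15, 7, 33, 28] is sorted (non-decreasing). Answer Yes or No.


Check consecutive pairs:
  29 <= 15? False
  15 <= 7? False
  7 <= 33? True
  33 <= 28? False
3 consecutive pair(s) are out of order, so the list is not sorted.
Final answer: No


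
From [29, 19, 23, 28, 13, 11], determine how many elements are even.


Check each element:
  29 is odd
  19 is odd
  23 is odd
  28 is even
  13 is odd
  11 is odd
Evens: [28]
Count of evens = 1
Final answer: 1


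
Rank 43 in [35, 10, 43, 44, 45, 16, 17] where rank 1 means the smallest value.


Sort ascending: [10, 16, 17, 35, 43, 44, 45]
Find 43 in the sorted list.
43 is at position 5 (1-indexed).
Final answer: 5


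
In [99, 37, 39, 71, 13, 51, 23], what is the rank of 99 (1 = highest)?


Sort descending: [99, 71, 51, 39, 37, 23, 13]
Find 99 in the sorted list.
99 is at position 1.
Final answer: 1


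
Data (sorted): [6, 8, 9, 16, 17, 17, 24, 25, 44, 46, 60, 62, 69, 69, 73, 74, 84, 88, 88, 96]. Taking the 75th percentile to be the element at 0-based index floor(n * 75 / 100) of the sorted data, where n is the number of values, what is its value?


The dataset has n = 20 elements.
Index = floor(20 * 75 / 100) = floor(1500 / 100) = floor(15) = 15
Counting from index 0 in the sorted data, the element at index 15 is 74.
Final answer: 74


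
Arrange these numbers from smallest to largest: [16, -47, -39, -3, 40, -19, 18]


Original list: [16, -47, -39, -3, 40, -19, 18]
Repeatedly take the smallest remaining element:
  Remaining [16, -47, -39, -3, 40, -19, 18] -> smallest is -47
  Remaining [16, -39, -3, 40, -19, 18] -> smallest is -39
  Remaining [16, -3, 40, -19, 18] -> smallest is -19
  Remaining [16, -3, 40, 18] -> smallest is -3
  Remaining [16, 40, 18] -> smallest is 16
  Remaining [40, 18] -> smallest is 18
  Remaining [40] -> smallest is 40
Collecting the picks in order gives the sorted list.
Final answer: [-47, -39, -19, -3, 16, 18, 40]


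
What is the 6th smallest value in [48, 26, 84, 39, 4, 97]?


Sort ascending: [4, 26, 39, 48, 84, 97]
The 6th element (1-indexed) is at index 5.
Value = 97
Final answer: 97


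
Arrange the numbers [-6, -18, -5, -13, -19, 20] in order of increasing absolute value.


Compute absolute values:
  |-6| = 6
  |-18| = 18
  |-5| = 5
  |-13| = 13
  |-19| = 19
  |20| = 20
Absolute values in increasing order: 5 < 6 < 13 < 18 < 19 < 20
Listing the original numbers in that order gives the answer.
Final answer: [-5, -6, -13, -18, -19, 20]


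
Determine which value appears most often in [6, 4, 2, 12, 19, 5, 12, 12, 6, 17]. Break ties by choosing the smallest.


Count the frequency of each value:
  2 appears 1 time(s)
  4 appears 1 time(s)
  5 appears 1 time(s)
  6 appears 2 time(s)
  12 appears 3 time(s)
  17 appears 1 time(s)
  19 appears 1 time(s)
Maximum frequency is 3.
Only 12 reaches that frequency, so it is the mode.
Final answer: 12


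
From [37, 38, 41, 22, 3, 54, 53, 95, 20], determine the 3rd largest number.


Sort descending: [95, 54, 53, 41, 38, 37, 22, 20, 3]
The 3rd element (1-indexed) is at index 2.
Value = 53
Final answer: 53


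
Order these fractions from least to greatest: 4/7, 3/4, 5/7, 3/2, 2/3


Convert to decimal for comparison:
  4/7 = 0.5714
  3/4 = 0.75
  5/7 = 0.7143
  3/2 = 1.5
  2/3 = 0.6667
Decimals in increasing order: 0.5714 < 0.6667 < 0.7143 < 0.75 < 1.5
Writing each back as its fraction gives the sorted order.
Final answer: 4/7, 2/3, 5/7, 3/4, 3/2


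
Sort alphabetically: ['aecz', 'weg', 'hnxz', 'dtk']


Compare strings character by character (the first differing letter decides):
  'aecz' < 'dtk' since 'a' < 'd' at position 1
  'dtk' < 'hnxz' since 'd' < 'h' at position 1
  'hnxz' < 'weg' since 'h' < 'w' at position 1
Chaining these comparisons gives the alphabetical order.
Final answer: ['aecz', 'dtk', 'hnxz', 'weg']


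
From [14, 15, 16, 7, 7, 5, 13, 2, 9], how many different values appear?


List all unique values:
Distinct values: [2, 5, 7, 9, 13, 14, 15, 16]
Count = 8
Final answer: 8


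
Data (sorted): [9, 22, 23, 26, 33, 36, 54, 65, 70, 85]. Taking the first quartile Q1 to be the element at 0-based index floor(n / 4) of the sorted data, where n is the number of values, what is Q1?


The list has n = 10 elements.
Q1 index = floor(10 / 4) = floor(2.5) = 2
Counting from index 0 in the sorted data, the element at index 2 is 23.
Final answer: 23


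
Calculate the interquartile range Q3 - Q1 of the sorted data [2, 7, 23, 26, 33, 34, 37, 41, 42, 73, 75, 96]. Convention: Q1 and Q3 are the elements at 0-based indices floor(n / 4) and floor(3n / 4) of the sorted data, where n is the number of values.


The data has n = 12 elements.
Q1 index = floor(12 / 4) = floor(3) = 3; Q3 index = floor(3 * 12 / 4) = floor(9) = 9
Q1 = element at index 3 = 26
Q3 = element at index 9 = 73
IQR = 73 - 26 = 47
Final answer: 47


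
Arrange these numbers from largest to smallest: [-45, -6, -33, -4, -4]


Original list: [-45, -6, -33, -4, -4]
Repeatedly take the largest remaining element:
  Remaining [-45, -6, -33, -4, -4] -> largest is -4
  Remaining [-45, -6, -33, -4] -> largest is -4
  Remaining [-45, -6, -33] -> largest is -6
  Remaining [-45, -33] -> largest is -33
  Remaining [-45] -> largest is -45
Collecting the picks in order gives the descending list.
Final answer: [-4, -4, -6, -33, -45]


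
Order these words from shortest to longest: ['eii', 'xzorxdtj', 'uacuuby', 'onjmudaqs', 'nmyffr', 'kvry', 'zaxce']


Compute lengths:
  'eii' has length 3
  'xzorxdtj' has length 8
  'uacuuby' has length 7
  'onjmudaqs' has length 9
  'nmyffr' has length 6
  'kvry' has length 4
  'zaxce' has length 5
Lengths in increasing order: 3 < 4 < 5 < 6 < 7 < 8 < 9
Listing the words in that order gives the answer.
Final answer: ['eii', 'kvry', 'zaxce', 'nmyffr', 'uacuuby', 'xzorxdtj', 'onjmudaqs']


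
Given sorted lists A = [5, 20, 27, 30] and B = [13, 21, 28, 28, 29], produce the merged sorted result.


List A: [5, 20, 27, 30]
List B: [13, 21, 28, 28, 29]
Repeatedly compare the front elements and take the smaller:
  5 vs 13 -> take 5
  20 vs 13 -> take 13
  20 vs 21 -> take 20
  27 vs 21 -> take 21
  27 vs 28 -> take 27
  30 vs 28 -> take 28
  30 vs 28 -> take 28
  30 vs 29 -> take 29
  B is exhausted; append the rest of A: [30]
Final answer: [5, 13, 20, 21, 27, 28, 28, 29, 30]


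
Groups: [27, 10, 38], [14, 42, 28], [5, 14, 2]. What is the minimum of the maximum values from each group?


Find max of each group:
  Group 1: [27, 10, 38] -> max = 38
  Group 2: [14, 42, 28] -> max = 42
  Group 3: [5, 14, 2] -> max = 14
Maxes: [38, 42, 14]
Minimum of maxes = 14
Final answer: 14


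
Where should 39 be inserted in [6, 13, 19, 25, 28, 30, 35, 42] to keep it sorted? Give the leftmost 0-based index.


List is sorted: [6, 13, 19, 25, 28, 30, 35, 42]
We need the leftmost position where 39 can be inserted, i.e. the first index whose element is >= 39 (or the end of the list if none is).
Binary search with low=0, high=8 (0-based indices):
  low=0, high=8, mid=4: a[4]=28 < 39, so low = 5
  low=5, high=8, mid=6: a[6]=35 < 39, so low = 7
  low=7, high=8, mid=7: a[7]=42 >= 39, so high = 7
Now low = high = 7, so the insertion index is 7.
Final answer: 7


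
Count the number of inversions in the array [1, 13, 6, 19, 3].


For each element, count the later elements that are smaller than it:
  1 (index 0): smaller elements after it = [] -> 0
  13 (index 1): smaller elements after it = [6, 3] -> 2
  6 (index 2): smaller elements after it = [3] -> 1
  19 (index 3): smaller elements after it = [3] -> 1
Total inversions = 0 + 2 + 1 + 1 = 4
Final answer: 4


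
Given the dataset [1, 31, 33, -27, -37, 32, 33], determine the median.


First, sort the list: [-37, -27, 1, 31, 32, 33, 33]
The list has 7 elements (odd count).
The middle index is 3 (0-based), and the element there is 31.
Final answer: 31


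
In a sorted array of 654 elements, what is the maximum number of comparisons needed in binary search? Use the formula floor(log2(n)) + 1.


Binary search halves the search space each step.
Maximum comparisons = floor(log2(654)) + 1
log2(654) = 9.3531
floor(log2(654)) = 9, so 9 + 1 = 10
Final answer: 10


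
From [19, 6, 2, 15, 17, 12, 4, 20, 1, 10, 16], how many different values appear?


List all unique values:
Distinct values: [1, 2, 4, 6, 10, 12, 15, 16, 17, 19, 20]
Count = 11
Final answer: 11


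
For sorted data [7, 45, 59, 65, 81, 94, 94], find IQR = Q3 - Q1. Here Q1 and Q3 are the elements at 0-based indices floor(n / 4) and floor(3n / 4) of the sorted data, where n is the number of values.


The data has n = 7 elements.
Q1 index = floor(7 / 4) = floor(1.75) = 1; Q3 index = floor(3 * 7 / 4) = floor(5.25) = 5
Q1 = element at index 1 = 45
Q3 = element at index 5 = 94
IQR = 94 - 45 = 49
Final answer: 49


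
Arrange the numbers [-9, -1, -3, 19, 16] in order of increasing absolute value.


Compute absolute values:
  |-9| = 9
  |-1| = 1
  |-3| = 3
  |19| = 19
  |16| = 16
Absolute values in increasing order: 1 < 3 < 9 < 16 < 19
Listing the original numbers in that order gives the answer.
Final answer: [-1, -3, -9, 16, 19]


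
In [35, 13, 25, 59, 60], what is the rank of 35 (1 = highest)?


Sort descending: [60, 59, 35, 25, 13]
Find 35 in the sorted list.
35 is at position 3.
Final answer: 3


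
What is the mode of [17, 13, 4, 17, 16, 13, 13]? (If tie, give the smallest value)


Count the frequency of each value:
  4 appears 1 time(s)
  13 appears 3 time(s)
  16 appears 1 time(s)
  17 appears 2 time(s)
Maximum frequency is 3.
Only 13 reaches that frequency, so it is the mode.
Final answer: 13


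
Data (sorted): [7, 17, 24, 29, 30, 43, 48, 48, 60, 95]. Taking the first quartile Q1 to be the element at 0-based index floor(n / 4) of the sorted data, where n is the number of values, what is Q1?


The list has n = 10 elements.
Q1 index = floor(10 / 4) = floor(2.5) = 2
Counting from index 0 in the sorted data, the element at index 2 is 24.
Final answer: 24


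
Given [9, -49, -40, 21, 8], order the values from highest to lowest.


Original list: [9, -49, -40, 21, 8]
Repeatedly take the largest remaining element:
  Remaining [9, -49, -40, 21, 8] -> largest is 21
  Remaining [9, -49, -40, 8] -> largest is 9
  Remaining [-49, -40, 8] -> largest is 8
  Remaining [-49, -40] -> largest is -40
  Remaining [-49] -> largest is -49
Collecting the picks in order gives the descending list.
Final answer: [21, 9, 8, -40, -49]


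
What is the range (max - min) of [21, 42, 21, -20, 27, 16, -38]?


Maximum value: 42
Minimum value: -38
Range = 42 - (-38) = 80
Final answer: 80


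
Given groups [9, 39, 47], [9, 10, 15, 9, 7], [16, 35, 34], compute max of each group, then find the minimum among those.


Find max of each group:
  Group 1: [9, 39, 47] -> max = 47
  Group 2: [9, 10, 15, 9, 7] -> max = 15
  Group 3: [16, 35, 34] -> max = 35
Maxes: [47, 15, 35]
Minimum of maxes = 15
Final answer: 15


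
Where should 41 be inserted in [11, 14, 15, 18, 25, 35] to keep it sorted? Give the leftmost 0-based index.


List is sorted: [11, 14, 15, 18, 25, 35]
We need the leftmost position where 41 can be inserted, i.e. the first index whose element is >= 41 (or the end of the list if none is).
Binary search with low=0, high=6 (0-based indices):
  low=0, high=6, mid=3: a[3]=18 < 41, so low = 4
  low=4, high=6, mid=5: a[5]=35 < 41, so low = 6
Now low = high = 6, so the insertion index is 6.
Final answer: 6


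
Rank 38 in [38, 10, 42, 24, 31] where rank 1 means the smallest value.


Sort ascending: [10, 24, 31, 38, 42]
Find 38 in the sorted list.
38 is at position 4 (1-indexed).
Final answer: 4


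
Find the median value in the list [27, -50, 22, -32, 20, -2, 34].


First, sort the list: [-50, -32, -2, 20, 22, 27, 34]
The list has 7 elements (odd count).
The middle index is 3 (0-based), and the element there is 20.
Final answer: 20


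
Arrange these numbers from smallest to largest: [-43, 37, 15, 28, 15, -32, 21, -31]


Original list: [-43, 37, 15, 28, 15, -32, 21, -31]
Repeatedly take the smallest remaining element:
  Remaining [-43, 37, 15, 28, 15, -32, 21, -31] -> smallest is -43
  Remaining [37, 15, 28, 15, -32, 21, -31] -> smallest is -32
  Remaining [37, 15, 28, 15, 21, -31] -> smallest is -31
  Remaining [37, 15, 28, 15, 21] -> smallest is 15
  Remaining [37, 28, 15, 21] -> smallest is 15
  Remaining [37, 28, 21] -> smallest is 21
  Remaining [37, 28] -> smallest is 28
  Remaining [37] -> smallest is 37
Collecting the picks in order gives the sorted list.
Final answer: [-43, -32, -31, 15, 15, 21, 28, 37]


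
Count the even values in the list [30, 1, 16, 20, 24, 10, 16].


Check each element:
  30 is even
  1 is odd
  16 is even
  20 is even
  24 is even
  10 is even
  16 is even
Evens: [30, 16, 20, 24, 10, 16]
Count of evens = 6
Final answer: 6


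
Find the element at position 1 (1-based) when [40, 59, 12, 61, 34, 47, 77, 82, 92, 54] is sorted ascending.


Sort ascending: [12, 34, 40, 47, 54, 59, 61, 77, 82, 92]
The 1st element (1-indexed) is at index 0.
Value = 12
Final answer: 12


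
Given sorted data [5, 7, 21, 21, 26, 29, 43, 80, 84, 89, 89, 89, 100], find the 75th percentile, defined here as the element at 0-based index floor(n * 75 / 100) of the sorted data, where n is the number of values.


The dataset has n = 13 elements.
Index = floor(13 * 75 / 100) = floor(975 / 100) = floor(9.75) = 9
Counting from index 0 in the sorted data, the element at index 9 is 89.
Final answer: 89


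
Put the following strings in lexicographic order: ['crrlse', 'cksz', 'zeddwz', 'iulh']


Compare strings character by character (the first differing letter decides):
  'cksz' < 'crrlse' since 'k' < 'r' at position 2
  'crrlse' < 'iulh' since 'c' < 'i' at position 1
  'iulh' < 'zeddwz' since 'i' < 'z' at position 1
Chaining these comparisons gives the alphabetical order.
Final answer: ['cksz', 'crrlse', 'iulh', 'zeddwz']


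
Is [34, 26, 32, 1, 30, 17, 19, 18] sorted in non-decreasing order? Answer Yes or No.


Check consecutive pairs:
  34 <= 26? False
  26 <= 32? True
  32 <= 1? False
  1 <= 30? True
  30 <= 17? False
  17 <= 19? True
  19 <= 18? False
4 consecutive pair(s) are out of order, so the list is not sorted.
Final answer: No


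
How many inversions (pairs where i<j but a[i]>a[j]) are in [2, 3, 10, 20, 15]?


For each element, count the later elements that are smaller than it:
  2 (index 0): smaller elements after it = [] -> 0
  3 (index 1): smaller elements after it = [] -> 0
  10 (index 2): smaller elements after it = [] -> 0
  20 (index 3): smaller elements after it = [15] -> 1
Total inversions = 0 + 0 + 0 + 1 = 1
Final answer: 1


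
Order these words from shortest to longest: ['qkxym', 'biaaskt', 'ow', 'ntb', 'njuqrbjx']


Compute lengths:
  'qkxym' has length 5
  'biaaskt' has length 7
  'ow' has length 2
  'ntb' has length 3
  'njuqrbjx' has length 8
Lengths in increasing order: 2 < 3 < 5 < 7 < 8
Listing the words in that order gives the answer.
Final answer: ['ow', 'ntb', 'qkxym', 'biaaskt', 'njuqrbjx']


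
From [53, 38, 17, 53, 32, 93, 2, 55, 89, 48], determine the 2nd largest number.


Sort descending: [93, 89, 55, 53, 53, 48, 38, 32, 17, 2]
The 2nd element (1-indexed) is at index 1.
Value = 89
Final answer: 89


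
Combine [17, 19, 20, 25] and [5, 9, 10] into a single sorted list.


List A: [17, 19, 20, 25]
List B: [5, 9, 10]
Repeatedly compare the front elements and take the smaller:
  17 vs 5 -> take 5
  17 vs 9 -> take 9
  17 vs 10 -> take 10
  B is exhausted; append the rest of A: [17, 19, 20, 25]
Final answer: [5, 9, 10, 17, 19, 20, 25]


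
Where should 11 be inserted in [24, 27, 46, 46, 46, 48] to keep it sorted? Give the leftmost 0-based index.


List is sorted: [24, 27, 46, 46, 46, 48]
We need the leftmost position where 11 can be inserted, i.e. the first index whose element is >= 11 (or the end of the list if none is).
Binary search with low=0, high=6 (0-based indices):
  low=0, high=6, mid=3: a[3]=46 >= 11, so high = 3
  low=0, high=3, mid=1: a[1]=27 >= 11, so high = 1
  low=0, high=1, mid=0: a[0]=24 >= 11, so high = 0
Now low = high = 0, so the insertion index is 0.
Final answer: 0


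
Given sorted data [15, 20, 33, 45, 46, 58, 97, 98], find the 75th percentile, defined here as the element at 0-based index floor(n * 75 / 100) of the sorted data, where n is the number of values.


The dataset has n = 8 elements.
Index = floor(8 * 75 / 100) = floor(600 / 100) = floor(6) = 6
Counting from index 0 in the sorted data, the element at index 6 is 97.
Final answer: 97


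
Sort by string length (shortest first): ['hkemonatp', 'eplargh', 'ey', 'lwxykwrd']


Compute lengths:
  'hkemonatp' has length 9
  'eplargh' has length 7
  'ey' has length 2
  'lwxykwrd' has length 8
Lengths in increasing order: 2 < 7 < 8 < 9
Listing the words in that order gives the answer.
Final answer: ['ey', 'eplargh', 'lwxykwrd', 'hkemonatp']


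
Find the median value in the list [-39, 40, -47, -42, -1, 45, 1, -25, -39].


First, sort the list: [-47, -42, -39, -39, -25, -1, 1, 40, 45]
The list has 9 elements (odd count).
The middle index is 4 (0-based), and the element there is -25.
Final answer: -25


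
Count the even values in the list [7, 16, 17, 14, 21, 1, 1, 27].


Check each element:
  7 is odd
  16 is even
  17 is odd
  14 is even
  21 is odd
  1 is odd
  1 is odd
  27 is odd
Evens: [16, 14]
Count of evens = 2
Final answer: 2


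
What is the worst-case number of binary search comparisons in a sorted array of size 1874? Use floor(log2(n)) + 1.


Binary search halves the search space each step.
Maximum comparisons = floor(log2(1874)) + 1
log2(1874) = 10.8719
floor(log2(1874)) = 10, so 10 + 1 = 11
Final answer: 11


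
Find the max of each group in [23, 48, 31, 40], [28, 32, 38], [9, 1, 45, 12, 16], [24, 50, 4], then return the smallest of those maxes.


Find max of each group:
  Group 1: [23, 48, 31, 40] -> max = 48
  Group 2: [28, 32, 38] -> max = 38
  Group 3: [9, 1, 45, 12, 16] -> max = 45
  Group 4: [24, 50, 4] -> max = 50
Maxes: [48, 38, 45, 50]
Minimum of maxes = 38
Final answer: 38


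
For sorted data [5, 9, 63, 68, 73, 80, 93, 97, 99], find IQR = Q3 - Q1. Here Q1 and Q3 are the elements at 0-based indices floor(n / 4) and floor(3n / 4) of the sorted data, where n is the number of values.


The data has n = 9 elements.
Q1 index = floor(9 / 4) = floor(2.25) = 2; Q3 index = floor(3 * 9 / 4) = floor(6.75) = 6
Q1 = element at index 2 = 63
Q3 = element at index 6 = 93
IQR = 93 - 63 = 30
Final answer: 30


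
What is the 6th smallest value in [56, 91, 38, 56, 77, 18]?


Sort ascending: [18, 38, 56, 56, 77, 91]
The 6th element (1-indexed) is at index 5.
Value = 91
Final answer: 91


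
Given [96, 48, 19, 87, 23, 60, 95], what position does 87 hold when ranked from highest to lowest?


Sort descending: [96, 95, 87, 60, 48, 23, 19]
Find 87 in the sorted list.
87 is at position 3.
Final answer: 3


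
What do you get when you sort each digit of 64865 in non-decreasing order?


The number 64865 has digits: 6, 4, 8, 6, 5
Sorted: 4, 5, 6, 6, 8
Joining the sorted digits gives the result.
Final answer: 45668


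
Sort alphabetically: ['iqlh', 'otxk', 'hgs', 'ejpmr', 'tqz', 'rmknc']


Compare strings character by character (the first differing letter decides):
  'ejpmr' < 'hgs' since 'e' < 'h' at position 1
  'hgs' < 'iqlh' since 'h' < 'i' at position 1
  'iqlh' < 'otxk' since 'i' < 'o' at position 1
  'otxk' < 'rmknc' since 'o' < 'r' at position 1
  'rmknc' < 'tqz' since 'r' < 't' at position 1
Chaining these comparisons gives the alphabetical order.
Final answer: ['ejpmr', 'hgs', 'iqlh', 'otxk', 'rmknc', 'tqz']


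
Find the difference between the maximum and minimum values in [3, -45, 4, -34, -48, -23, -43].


Maximum value: 4
Minimum value: -48
Range = 4 - (-48) = 52
Final answer: 52


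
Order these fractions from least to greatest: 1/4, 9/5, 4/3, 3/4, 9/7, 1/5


Convert to decimal for comparison:
  1/4 = 0.25
  9/5 = 1.8
  4/3 = 1.3333
  3/4 = 0.75
  9/7 = 1.2857
  1/5 = 0.2
Decimals in increasing order: 0.2 < 0.25 < 0.75 < 1.2857 < 1.3333 < 1.8
Writing each back as its fraction gives the sorted order.
Final answer: 1/5, 1/4, 3/4, 9/7, 4/3, 9/5


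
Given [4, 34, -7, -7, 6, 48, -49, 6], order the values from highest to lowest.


Original list: [4, 34, -7, -7, 6, 48, -49, 6]
Repeatedly take the largest remaining element:
  Remaining [4, 34, -7, -7, 6, 48, -49, 6] -> largest is 48
  Remaining [4, 34, -7, -7, 6, -49, 6] -> largest is 34
  Remaining [4, -7, -7, 6, -49, 6] -> largest is 6
  Remaining [4, -7, -7, -49, 6] -> largest is 6
  Remaining [4, -7, -7, -49] -> largest is 4
  Remaining [-7, -7, -49] -> largest is -7
  Remaining [-7, -49] -> largest is -7
  Remaining [-49] -> largest is -49
Collecting the picks in order gives the descending list.
Final answer: [48, 34, 6, 6, 4, -7, -7, -49]


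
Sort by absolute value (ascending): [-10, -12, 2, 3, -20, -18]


Compute absolute values:
  |-10| = 10
  |-12| = 12
  |2| = 2
  |3| = 3
  |-20| = 20
  |-18| = 18
Absolute values in increasing order: 2 < 3 < 10 < 12 < 18 < 20
Listing the original numbers in that order gives the answer.
Final answer: [2, 3, -10, -12, -18, -20]


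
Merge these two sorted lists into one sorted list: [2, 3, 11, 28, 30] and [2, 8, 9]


List A: [2, 3, 11, 28, 30]
List B: [2, 8, 9]
Repeatedly compare the front elements and take the smaller:
  2 vs 2 -> take 2
  3 vs 2 -> take 2
  3 vs 8 -> take 3
  11 vs 8 -> take 8
  11 vs 9 -> take 9
  B is exhausted; append the rest of A: [11, 28, 30]
Final answer: [2, 2, 3, 8, 9, 11, 28, 30]


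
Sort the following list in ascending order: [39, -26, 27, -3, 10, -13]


Original list: [39, -26, 27, -3, 10, -13]
Repeatedly take the smallest remaining element:
  Remaining [39, -26, 27, -3, 10, -13] -> smallest is -26
  Remaining [39, 27, -3, 10, -13] -> smallest is -13
  Remaining [39, 27, -3, 10] -> smallest is -3
  Remaining [39, 27, 10] -> smallest is 10
  Remaining [39, 27] -> smallest is 27
  Remaining [39] -> smallest is 39
Collecting the picks in order gives the sorted list.
Final answer: [-26, -13, -3, 10, 27, 39]


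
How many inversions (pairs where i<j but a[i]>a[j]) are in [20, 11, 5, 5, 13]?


For each element, count the later elements that are smaller than it:
  20 (index 0): smaller elements after it = [11, 5, 5, 13] -> 4
  11 (index 1): smaller elements after it = [5, 5] -> 2
  5 (index 2): smaller elements after it = [] -> 0
  5 (index 3): smaller elements after it = [] -> 0
Total inversions = 4 + 2 + 0 + 0 = 6
Final answer: 6


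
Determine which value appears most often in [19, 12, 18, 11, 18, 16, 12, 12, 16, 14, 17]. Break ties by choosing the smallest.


Count the frequency of each value:
  11 appears 1 time(s)
  12 appears 3 time(s)
  14 appears 1 time(s)
  16 appears 2 time(s)
  17 appears 1 time(s)
  18 appears 2 time(s)
  19 appears 1 time(s)
Maximum frequency is 3.
Only 12 reaches that frequency, so it is the mode.
Final answer: 12


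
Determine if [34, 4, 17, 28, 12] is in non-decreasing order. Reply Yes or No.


Check consecutive pairs:
  34 <= 4? False
  4 <= 17? True
  17 <= 28? True
  28 <= 12? False
2 consecutive pair(s) are out of order, so the list is not sorted.
Final answer: No


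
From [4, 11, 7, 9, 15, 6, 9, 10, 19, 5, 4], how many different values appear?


List all unique values:
Distinct values: [4, 5, 6, 7, 9, 10, 11, 15, 19]
Count = 9
Final answer: 9


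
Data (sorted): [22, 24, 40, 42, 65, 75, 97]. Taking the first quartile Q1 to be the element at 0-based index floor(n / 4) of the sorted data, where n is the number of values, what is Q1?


The list has n = 7 elements.
Q1 index = floor(7 / 4) = floor(1.75) = 1
Counting from index 0 in the sorted data, the element at index 1 is 24.
Final answer: 24


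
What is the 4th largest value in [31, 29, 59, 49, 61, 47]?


Sort descending: [61, 59, 49, 47, 31, 29]
The 4th element (1-indexed) is at index 3.
Value = 47
Final answer: 47


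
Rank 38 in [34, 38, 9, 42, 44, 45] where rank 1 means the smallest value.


Sort ascending: [9, 34, 38, 42, 44, 45]
Find 38 in the sorted list.
38 is at position 3 (1-indexed).
Final answer: 3


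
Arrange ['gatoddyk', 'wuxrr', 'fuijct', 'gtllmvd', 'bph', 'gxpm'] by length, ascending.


Compute lengths:
  'gatoddyk' has length 8
  'wuxrr' has length 5
  'fuijct' has length 6
  'gtllmvd' has length 7
  'bph' has length 3
  'gxpm' has length 4
Lengths in increasing order: 3 < 4 < 5 < 6 < 7 < 8
Listing the words in that order gives the answer.
Final answer: ['bph', 'gxpm', 'wuxrr', 'fuijct', 'gtllmvd', 'gatoddyk']


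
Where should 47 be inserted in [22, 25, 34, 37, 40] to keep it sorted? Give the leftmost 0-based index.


List is sorted: [22, 25, 34, 37, 40]
We need the leftmost position where 47 can be inserted, i.e. the first index whose element is >= 47 (or the end of the list if none is).
Binary search with low=0, high=5 (0-based indices):
  low=0, high=5, mid=2: a[2]=34 < 47, so low = 3
  low=3, high=5, mid=4: a[4]=40 < 47, so low = 5
Now low = high = 5, so the insertion index is 5.
Final answer: 5


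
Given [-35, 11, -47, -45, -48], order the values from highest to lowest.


Original list: [-35, 11, -47, -45, -48]
Repeatedly take the largest remaining element:
  Remaining [-35, 11, -47, -45, -48] -> largest is 11
  Remaining [-35, -47, -45, -48] -> largest is -35
  Remaining [-47, -45, -48] -> largest is -45
  Remaining [-47, -48] -> largest is -47
  Remaining [-48] -> largest is -48
Collecting the picks in order gives the descending list.
Final answer: [11, -35, -45, -47, -48]
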